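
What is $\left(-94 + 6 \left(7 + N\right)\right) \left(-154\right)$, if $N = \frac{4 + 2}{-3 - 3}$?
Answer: $8932$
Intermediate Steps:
$N = -1$ ($N = \frac{6}{-6} = 6 \left(- \frac{1}{6}\right) = -1$)
$\left(-94 + 6 \left(7 + N\right)\right) \left(-154\right) = \left(-94 + 6 \left(7 - 1\right)\right) \left(-154\right) = \left(-94 + 6 \cdot 6\right) \left(-154\right) = \left(-94 + 36\right) \left(-154\right) = \left(-58\right) \left(-154\right) = 8932$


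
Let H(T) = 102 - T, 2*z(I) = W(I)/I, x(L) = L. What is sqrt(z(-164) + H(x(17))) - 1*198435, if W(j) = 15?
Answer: -198435 + sqrt(2284930)/164 ≈ -1.9843e+5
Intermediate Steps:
z(I) = 15/(2*I) (z(I) = (15/I)/2 = 15/(2*I))
sqrt(z(-164) + H(x(17))) - 1*198435 = sqrt((15/2)/(-164) + (102 - 1*17)) - 1*198435 = sqrt((15/2)*(-1/164) + (102 - 17)) - 198435 = sqrt(-15/328 + 85) - 198435 = sqrt(27865/328) - 198435 = sqrt(2284930)/164 - 198435 = -198435 + sqrt(2284930)/164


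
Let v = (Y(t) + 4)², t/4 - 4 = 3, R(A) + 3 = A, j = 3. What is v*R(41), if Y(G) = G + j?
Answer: 46550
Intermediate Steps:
R(A) = -3 + A
t = 28 (t = 16 + 4*3 = 16 + 12 = 28)
Y(G) = 3 + G (Y(G) = G + 3 = 3 + G)
v = 1225 (v = ((3 + 28) + 4)² = (31 + 4)² = 35² = 1225)
v*R(41) = 1225*(-3 + 41) = 1225*38 = 46550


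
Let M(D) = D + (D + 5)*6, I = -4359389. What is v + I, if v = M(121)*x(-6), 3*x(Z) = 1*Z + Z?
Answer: -4362897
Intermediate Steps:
M(D) = 30 + 7*D (M(D) = D + (5 + D)*6 = D + (30 + 6*D) = 30 + 7*D)
x(Z) = 2*Z/3 (x(Z) = (1*Z + Z)/3 = (Z + Z)/3 = (2*Z)/3 = 2*Z/3)
v = -3508 (v = (30 + 7*121)*((⅔)*(-6)) = (30 + 847)*(-4) = 877*(-4) = -3508)
v + I = -3508 - 4359389 = -4362897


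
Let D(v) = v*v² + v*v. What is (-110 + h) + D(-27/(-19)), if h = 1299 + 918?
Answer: 14485447/6859 ≈ 2111.9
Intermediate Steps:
h = 2217
D(v) = v² + v³ (D(v) = v³ + v² = v² + v³)
(-110 + h) + D(-27/(-19)) = (-110 + 2217) + (-27/(-19))²*(1 - 27/(-19)) = 2107 + (-27*(-1/19))²*(1 - 27*(-1/19)) = 2107 + (27/19)²*(1 + 27/19) = 2107 + (729/361)*(46/19) = 2107 + 33534/6859 = 14485447/6859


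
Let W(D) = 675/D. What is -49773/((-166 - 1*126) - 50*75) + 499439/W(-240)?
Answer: -687180409/3870 ≈ -1.7757e+5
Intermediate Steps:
-49773/((-166 - 1*126) - 50*75) + 499439/W(-240) = -49773/((-166 - 1*126) - 50*75) + 499439/((675/(-240))) = -49773/((-166 - 126) - 3750) + 499439/((675*(-1/240))) = -49773/(-292 - 3750) + 499439/(-45/16) = -49773/(-4042) + 499439*(-16/45) = -49773*(-1/4042) - 7991024/45 = 1059/86 - 7991024/45 = -687180409/3870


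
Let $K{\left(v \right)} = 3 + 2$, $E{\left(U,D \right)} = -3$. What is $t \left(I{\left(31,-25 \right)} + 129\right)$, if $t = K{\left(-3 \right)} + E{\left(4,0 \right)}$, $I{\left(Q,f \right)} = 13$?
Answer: $284$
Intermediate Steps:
$K{\left(v \right)} = 5$
$t = 2$ ($t = 5 - 3 = 2$)
$t \left(I{\left(31,-25 \right)} + 129\right) = 2 \left(13 + 129\right) = 2 \cdot 142 = 284$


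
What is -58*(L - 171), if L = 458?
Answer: -16646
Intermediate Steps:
-58*(L - 171) = -58*(458 - 171) = -58*287 = -16646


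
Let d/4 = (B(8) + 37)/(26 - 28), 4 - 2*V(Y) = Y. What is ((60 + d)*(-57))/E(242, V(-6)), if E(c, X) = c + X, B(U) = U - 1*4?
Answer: 66/13 ≈ 5.0769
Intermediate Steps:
B(U) = -4 + U (B(U) = U - 4 = -4 + U)
V(Y) = 2 - Y/2
d = -82 (d = 4*(((-4 + 8) + 37)/(26 - 28)) = 4*((4 + 37)/(-2)) = 4*(41*(-1/2)) = 4*(-41/2) = -82)
E(c, X) = X + c
((60 + d)*(-57))/E(242, V(-6)) = ((60 - 82)*(-57))/((2 - 1/2*(-6)) + 242) = (-22*(-57))/((2 + 3) + 242) = 1254/(5 + 242) = 1254/247 = 1254*(1/247) = 66/13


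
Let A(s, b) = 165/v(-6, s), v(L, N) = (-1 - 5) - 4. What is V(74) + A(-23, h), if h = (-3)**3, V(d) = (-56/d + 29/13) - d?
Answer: -85643/962 ≈ -89.026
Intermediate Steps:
v(L, N) = -10 (v(L, N) = -6 - 4 = -10)
V(d) = 29/13 - d - 56/d (V(d) = (-56/d + 29*(1/13)) - d = (-56/d + 29/13) - d = (29/13 - 56/d) - d = 29/13 - d - 56/d)
h = -27
A(s, b) = -33/2 (A(s, b) = 165/(-10) = 165*(-1/10) = -33/2)
V(74) + A(-23, h) = (29/13 - 1*74 - 56/74) - 33/2 = (29/13 - 74 - 56*1/74) - 33/2 = (29/13 - 74 - 28/37) - 33/2 = -34885/481 - 33/2 = -85643/962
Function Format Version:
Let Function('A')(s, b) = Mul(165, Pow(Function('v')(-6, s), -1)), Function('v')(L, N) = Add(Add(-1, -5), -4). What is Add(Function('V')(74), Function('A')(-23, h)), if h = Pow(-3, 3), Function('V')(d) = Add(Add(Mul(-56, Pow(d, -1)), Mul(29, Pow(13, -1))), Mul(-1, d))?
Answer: Rational(-85643, 962) ≈ -89.026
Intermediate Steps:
Function('v')(L, N) = -10 (Function('v')(L, N) = Add(-6, -4) = -10)
Function('V')(d) = Add(Rational(29, 13), Mul(-1, d), Mul(-56, Pow(d, -1))) (Function('V')(d) = Add(Add(Mul(-56, Pow(d, -1)), Mul(29, Rational(1, 13))), Mul(-1, d)) = Add(Add(Mul(-56, Pow(d, -1)), Rational(29, 13)), Mul(-1, d)) = Add(Add(Rational(29, 13), Mul(-56, Pow(d, -1))), Mul(-1, d)) = Add(Rational(29, 13), Mul(-1, d), Mul(-56, Pow(d, -1))))
h = -27
Function('A')(s, b) = Rational(-33, 2) (Function('A')(s, b) = Mul(165, Pow(-10, -1)) = Mul(165, Rational(-1, 10)) = Rational(-33, 2))
Add(Function('V')(74), Function('A')(-23, h)) = Add(Add(Rational(29, 13), Mul(-1, 74), Mul(-56, Pow(74, -1))), Rational(-33, 2)) = Add(Add(Rational(29, 13), -74, Mul(-56, Rational(1, 74))), Rational(-33, 2)) = Add(Add(Rational(29, 13), -74, Rational(-28, 37)), Rational(-33, 2)) = Add(Rational(-34885, 481), Rational(-33, 2)) = Rational(-85643, 962)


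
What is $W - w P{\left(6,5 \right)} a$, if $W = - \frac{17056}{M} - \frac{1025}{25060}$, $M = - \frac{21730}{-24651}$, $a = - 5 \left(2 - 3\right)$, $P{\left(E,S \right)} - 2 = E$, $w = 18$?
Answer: $- \frac{26654912821}{1328180} \approx -20069.0$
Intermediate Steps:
$P{\left(E,S \right)} = 2 + E$
$a = 5$ ($a = \left(-5\right) \left(-1\right) = 5$)
$M = \frac{21730}{24651}$ ($M = \left(-21730\right) \left(- \frac{1}{24651}\right) = \frac{21730}{24651} \approx 0.88151$)
$W = - \frac{25698623221}{1328180}$ ($W = - \frac{17056}{\frac{21730}{24651}} - \frac{1025}{25060} = \left(-17056\right) \frac{24651}{21730} - \frac{205}{5012} = - \frac{5127408}{265} - \frac{205}{5012} = - \frac{25698623221}{1328180} \approx -19349.0$)
$W - w P{\left(6,5 \right)} a = - \frac{25698623221}{1328180} - 18 \left(2 + 6\right) 5 = - \frac{25698623221}{1328180} - 18 \cdot 8 \cdot 5 = - \frac{25698623221}{1328180} - 144 \cdot 5 = - \frac{25698623221}{1328180} - 720 = - \frac{26654912821}{1328180}$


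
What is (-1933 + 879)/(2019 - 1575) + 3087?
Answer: 684787/222 ≈ 3084.6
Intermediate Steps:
(-1933 + 879)/(2019 - 1575) + 3087 = -1054/444 + 3087 = -1054*1/444 + 3087 = -527/222 + 3087 = 684787/222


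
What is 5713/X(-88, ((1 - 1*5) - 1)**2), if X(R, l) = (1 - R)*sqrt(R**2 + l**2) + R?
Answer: 502744/66283105 + 508457*sqrt(8369)/66283105 ≈ 0.70934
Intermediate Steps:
X(R, l) = R + sqrt(R**2 + l**2)*(1 - R) (X(R, l) = sqrt(R**2 + l**2)*(1 - R) + R = R + sqrt(R**2 + l**2)*(1 - R))
5713/X(-88, ((1 - 1*5) - 1)**2) = 5713/(-88 + sqrt((-88)**2 + (((1 - 1*5) - 1)**2)**2) - 1*(-88)*sqrt((-88)**2 + (((1 - 1*5) - 1)**2)**2)) = 5713/(-88 + sqrt(7744 + (((1 - 5) - 1)**2)**2) - 1*(-88)*sqrt(7744 + (((1 - 5) - 1)**2)**2)) = 5713/(-88 + sqrt(7744 + ((-4 - 1)**2)**2) - 1*(-88)*sqrt(7744 + ((-4 - 1)**2)**2)) = 5713/(-88 + sqrt(7744 + ((-5)**2)**2) - 1*(-88)*sqrt(7744 + ((-5)**2)**2)) = 5713/(-88 + sqrt(7744 + 25**2) - 1*(-88)*sqrt(7744 + 25**2)) = 5713/(-88 + sqrt(7744 + 625) - 1*(-88)*sqrt(7744 + 625)) = 5713/(-88 + sqrt(8369) - 1*(-88)*sqrt(8369)) = 5713/(-88 + sqrt(8369) + 88*sqrt(8369)) = 5713/(-88 + 89*sqrt(8369))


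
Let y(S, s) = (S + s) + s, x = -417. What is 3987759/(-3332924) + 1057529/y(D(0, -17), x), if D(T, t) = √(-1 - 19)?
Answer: -1876494506361/1478508893 - 1057529*I*√5/347788 ≈ -1269.2 - 6.7993*I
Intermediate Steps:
D(T, t) = 2*I*√5 (D(T, t) = √(-20) = 2*I*√5)
y(S, s) = S + 2*s
3987759/(-3332924) + 1057529/y(D(0, -17), x) = 3987759/(-3332924) + 1057529/(2*I*√5 + 2*(-417)) = 3987759*(-1/3332924) + 1057529/(2*I*√5 - 834) = -3987759/3332924 + 1057529/(-834 + 2*I*√5)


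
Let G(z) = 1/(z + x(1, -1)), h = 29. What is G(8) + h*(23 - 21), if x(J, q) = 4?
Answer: 697/12 ≈ 58.083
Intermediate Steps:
G(z) = 1/(4 + z) (G(z) = 1/(z + 4) = 1/(4 + z))
G(8) + h*(23 - 21) = 1/(4 + 8) + 29*(23 - 21) = 1/12 + 29*2 = 1/12 + 58 = 697/12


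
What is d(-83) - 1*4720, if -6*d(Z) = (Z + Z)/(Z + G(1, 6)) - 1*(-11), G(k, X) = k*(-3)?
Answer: -609158/129 ≈ -4722.2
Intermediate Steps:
G(k, X) = -3*k
d(Z) = -11/6 - Z/(3*(-3 + Z)) (d(Z) = -((Z + Z)/(Z - 3*1) - 1*(-11))/6 = -((2*Z)/(Z - 3) + 11)/6 = -((2*Z)/(-3 + Z) + 11)/6 = -(2*Z/(-3 + Z) + 11)/6 = -(11 + 2*Z/(-3 + Z))/6 = -11/6 - Z/(3*(-3 + Z)))
d(-83) - 1*4720 = (33 - 13*(-83))/(6*(-3 - 83)) - 1*4720 = (⅙)*(33 + 1079)/(-86) - 4720 = (⅙)*(-1/86)*1112 - 4720 = -278/129 - 4720 = -609158/129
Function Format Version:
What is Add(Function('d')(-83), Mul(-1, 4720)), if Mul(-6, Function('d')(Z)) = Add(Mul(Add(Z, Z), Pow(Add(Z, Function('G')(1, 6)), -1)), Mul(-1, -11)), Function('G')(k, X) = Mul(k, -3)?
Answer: Rational(-609158, 129) ≈ -4722.2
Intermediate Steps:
Function('G')(k, X) = Mul(-3, k)
Function('d')(Z) = Add(Rational(-11, 6), Mul(Rational(-1, 3), Z, Pow(Add(-3, Z), -1))) (Function('d')(Z) = Mul(Rational(-1, 6), Add(Mul(Add(Z, Z), Pow(Add(Z, Mul(-3, 1)), -1)), Mul(-1, -11))) = Mul(Rational(-1, 6), Add(Mul(Mul(2, Z), Pow(Add(Z, -3), -1)), 11)) = Mul(Rational(-1, 6), Add(Mul(Mul(2, Z), Pow(Add(-3, Z), -1)), 11)) = Mul(Rational(-1, 6), Add(Mul(2, Z, Pow(Add(-3, Z), -1)), 11)) = Mul(Rational(-1, 6), Add(11, Mul(2, Z, Pow(Add(-3, Z), -1)))) = Add(Rational(-11, 6), Mul(Rational(-1, 3), Z, Pow(Add(-3, Z), -1))))
Add(Function('d')(-83), Mul(-1, 4720)) = Add(Mul(Rational(1, 6), Pow(Add(-3, -83), -1), Add(33, Mul(-13, -83))), Mul(-1, 4720)) = Add(Mul(Rational(1, 6), Pow(-86, -1), Add(33, 1079)), -4720) = Add(Mul(Rational(1, 6), Rational(-1, 86), 1112), -4720) = Add(Rational(-278, 129), -4720) = Rational(-609158, 129)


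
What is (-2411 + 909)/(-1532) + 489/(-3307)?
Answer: 2108983/2533162 ≈ 0.83255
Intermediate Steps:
(-2411 + 909)/(-1532) + 489/(-3307) = -1502*(-1/1532) + 489*(-1/3307) = 751/766 - 489/3307 = 2108983/2533162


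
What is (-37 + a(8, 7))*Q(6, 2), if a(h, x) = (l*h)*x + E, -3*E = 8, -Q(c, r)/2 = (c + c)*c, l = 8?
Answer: -58800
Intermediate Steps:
Q(c, r) = -4*c² (Q(c, r) = -2*(c + c)*c = -2*2*c*c = -4*c²)
E = -8/3 (E = -⅓*8 = -8/3 ≈ -2.6667)
a(h, x) = -8/3 + 8*h*x (a(h, x) = (8*h)*x - 8/3 = 8*h*x - 8/3 = -8/3 + 8*h*x)
(-37 + a(8, 7))*Q(6, 2) = (-37 + (-8/3 + 8*8*7))*(-4*6²) = (-37 + (-8/3 + 448))*(-4*36) = (-37 + 1336/3)*(-144) = (1225/3)*(-144) = -58800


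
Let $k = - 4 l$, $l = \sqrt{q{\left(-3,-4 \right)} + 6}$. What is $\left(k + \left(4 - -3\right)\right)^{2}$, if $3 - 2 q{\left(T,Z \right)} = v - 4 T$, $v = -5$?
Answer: $1$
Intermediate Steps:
$q{\left(T,Z \right)} = 4 + 2 T$ ($q{\left(T,Z \right)} = \frac{3}{2} - \frac{-5 - 4 T}{2} = \frac{3}{2} + \left(\frac{5}{2} + 2 T\right) = 4 + 2 T$)
$l = 2$ ($l = \sqrt{\left(4 + 2 \left(-3\right)\right) + 6} = \sqrt{\left(4 - 6\right) + 6} = \sqrt{-2 + 6} = \sqrt{4} = 2$)
$k = -8$ ($k = \left(-4\right) 2 = -8$)
$\left(k + \left(4 - -3\right)\right)^{2} = \left(-8 + \left(4 - -3\right)\right)^{2} = \left(-8 + \left(4 + 3\right)\right)^{2} = \left(-8 + 7\right)^{2} = \left(-1\right)^{2} = 1$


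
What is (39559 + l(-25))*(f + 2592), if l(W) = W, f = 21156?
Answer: 938853432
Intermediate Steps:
(39559 + l(-25))*(f + 2592) = (39559 - 25)*(21156 + 2592) = 39534*23748 = 938853432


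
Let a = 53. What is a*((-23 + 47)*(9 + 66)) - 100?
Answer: 95300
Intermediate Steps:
a*((-23 + 47)*(9 + 66)) - 100 = 53*((-23 + 47)*(9 + 66)) - 100 = 53*(24*75) - 100 = 53*1800 - 100 = 95400 - 100 = 95300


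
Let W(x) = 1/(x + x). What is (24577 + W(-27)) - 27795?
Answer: -173773/54 ≈ -3218.0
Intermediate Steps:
W(x) = 1/(2*x)
(24577 + W(-27)) - 27795 = (24577 + (½)/(-27)) - 27795 = (24577 + (½)*(-1/27)) - 27795 = (24577 - 1/54) - 27795 = 1327157/54 - 27795 = -173773/54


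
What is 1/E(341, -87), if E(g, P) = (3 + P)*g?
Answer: -1/28644 ≈ -3.4911e-5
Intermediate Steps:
E(g, P) = g*(3 + P)
1/E(341, -87) = 1/(341*(3 - 87)) = 1/(341*(-84)) = 1/(-28644) = -1/28644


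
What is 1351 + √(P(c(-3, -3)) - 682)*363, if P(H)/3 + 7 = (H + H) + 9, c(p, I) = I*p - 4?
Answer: 1351 + 363*I*√646 ≈ 1351.0 + 9226.2*I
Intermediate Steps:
c(p, I) = -4 + I*p
P(H) = 6 + 6*H (P(H) = -21 + 3*((H + H) + 9) = -21 + 3*(2*H + 9) = -21 + 3*(9 + 2*H) = -21 + (27 + 6*H) = 6 + 6*H)
1351 + √(P(c(-3, -3)) - 682)*363 = 1351 + √((6 + 6*(-4 - 3*(-3))) - 682)*363 = 1351 + √((6 + 6*(-4 + 9)) - 682)*363 = 1351 + √((6 + 6*5) - 682)*363 = 1351 + √((6 + 30) - 682)*363 = 1351 + √(36 - 682)*363 = 1351 + √(-646)*363 = 1351 + (I*√646)*363 = 1351 + 363*I*√646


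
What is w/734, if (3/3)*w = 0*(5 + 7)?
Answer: 0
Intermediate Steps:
w = 0 (w = 0*(5 + 7) = 0*12 = 0)
w/734 = 0/734 = 0*(1/734) = 0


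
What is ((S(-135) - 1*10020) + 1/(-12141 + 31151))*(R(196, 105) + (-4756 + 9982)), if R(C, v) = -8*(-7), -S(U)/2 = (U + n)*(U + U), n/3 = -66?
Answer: -9530995031759/9505 ≈ -1.0027e+9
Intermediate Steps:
n = -198 (n = 3*(-66) = -198)
S(U) = -4*U*(-198 + U) (S(U) = -2*(U - 198)*(U + U) = -2*(-198 + U)*2*U = -4*U*(-198 + U))
R(C, v) = 56
((S(-135) - 1*10020) + 1/(-12141 + 31151))*(R(196, 105) + (-4756 + 9982)) = ((4*(-135)*(198 - 1*(-135)) - 1*10020) + 1/(-12141 + 31151))*(56 + (-4756 + 9982)) = ((4*(-135)*(198 + 135) - 10020) + 1/19010)*(56 + 5226) = ((4*(-135)*333 - 10020) + 1/19010)*5282 = ((-179820 - 10020) + 1/19010)*5282 = (-189840 + 1/19010)*5282 = -3608858399/19010*5282 = -9530995031759/9505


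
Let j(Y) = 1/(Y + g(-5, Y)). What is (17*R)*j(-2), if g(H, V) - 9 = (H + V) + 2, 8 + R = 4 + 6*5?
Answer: 221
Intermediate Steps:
R = 26 (R = -8 + (4 + 6*5) = -8 + (4 + 30) = -8 + 34 = 26)
g(H, V) = 11 + H + V (g(H, V) = 9 + ((H + V) + 2) = 9 + (2 + H + V) = 11 + H + V)
j(Y) = 1/(6 + 2*Y) (j(Y) = 1/(Y + (11 - 5 + Y)) = 1/(Y + (6 + Y)) = 1/(6 + 2*Y))
(17*R)*j(-2) = (17*26)*(1/(2*(3 - 2))) = 442*((½)/1) = 442*((½)*1) = 442*(½) = 221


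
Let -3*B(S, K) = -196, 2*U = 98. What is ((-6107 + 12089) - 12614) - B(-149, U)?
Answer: -20092/3 ≈ -6697.3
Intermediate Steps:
U = 49 (U = (½)*98 = 49)
B(S, K) = 196/3 (B(S, K) = -⅓*(-196) = 196/3)
((-6107 + 12089) - 12614) - B(-149, U) = ((-6107 + 12089) - 12614) - 1*196/3 = (5982 - 12614) - 196/3 = -6632 - 196/3 = -20092/3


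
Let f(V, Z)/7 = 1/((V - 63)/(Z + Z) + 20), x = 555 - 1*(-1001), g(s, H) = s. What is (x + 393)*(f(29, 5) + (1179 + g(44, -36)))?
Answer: 197909256/83 ≈ 2.3844e+6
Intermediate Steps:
x = 1556 (x = 555 + 1001 = 1556)
f(V, Z) = 7/(20 + (-63 + V)/(2*Z)) (f(V, Z) = 7/((V - 63)/(Z + Z) + 20) = 7/((-63 + V)/((2*Z)) + 20) = 7/((-63 + V)*(1/(2*Z)) + 20) = 7/((-63 + V)/(2*Z) + 20) = 7/(20 + (-63 + V)/(2*Z)))
(x + 393)*(f(29, 5) + (1179 + g(44, -36))) = (1556 + 393)*(14*5/(-63 + 29 + 40*5) + (1179 + 44)) = 1949*(14*5/(-63 + 29 + 200) + 1223) = 1949*(14*5/166 + 1223) = 1949*(14*5*(1/166) + 1223) = 1949*(35/83 + 1223) = 1949*(101544/83) = 197909256/83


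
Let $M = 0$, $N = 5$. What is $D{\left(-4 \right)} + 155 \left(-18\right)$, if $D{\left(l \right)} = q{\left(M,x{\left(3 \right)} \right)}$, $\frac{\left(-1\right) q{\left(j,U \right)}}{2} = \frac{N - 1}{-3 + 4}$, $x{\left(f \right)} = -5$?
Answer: $-2798$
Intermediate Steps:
$q{\left(j,U \right)} = -8$ ($q{\left(j,U \right)} = - 2 \frac{5 - 1}{-3 + 4} = - 2 \cdot \frac{4}{1} = - 2 \cdot 4 \cdot 1 = \left(-2\right) 4 = -8$)
$D{\left(l \right)} = -8$
$D{\left(-4 \right)} + 155 \left(-18\right) = -8 + 155 \left(-18\right) = -8 - 2790 = -2798$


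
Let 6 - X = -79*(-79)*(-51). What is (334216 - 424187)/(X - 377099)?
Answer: 89971/58802 ≈ 1.5301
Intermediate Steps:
X = 318297 (X = 6 - (-79*(-79))*(-51) = 6 - 6241*(-51) = 6 - 1*(-318291) = 6 + 318291 = 318297)
(334216 - 424187)/(X - 377099) = (334216 - 424187)/(318297 - 377099) = -89971/(-58802) = -89971*(-1/58802) = 89971/58802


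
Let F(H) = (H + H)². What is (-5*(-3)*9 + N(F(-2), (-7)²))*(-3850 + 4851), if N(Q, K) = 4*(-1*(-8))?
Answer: 167167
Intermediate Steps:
F(H) = 4*H² (F(H) = (2*H)² = 4*H²)
N(Q, K) = 32 (N(Q, K) = 4*8 = 32)
(-5*(-3)*9 + N(F(-2), (-7)²))*(-3850 + 4851) = (-5*(-3)*9 + 32)*(-3850 + 4851) = (15*9 + 32)*1001 = (135 + 32)*1001 = 167*1001 = 167167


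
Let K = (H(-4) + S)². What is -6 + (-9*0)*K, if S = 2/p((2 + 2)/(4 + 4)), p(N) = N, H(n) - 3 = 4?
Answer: -6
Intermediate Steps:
H(n) = 7 (H(n) = 3 + 4 = 7)
S = 4 (S = 2/(((2 + 2)/(4 + 4))) = 2/((4/8)) = 2/((4*(⅛))) = 2/(½) = 2*2 = 4)
K = 121 (K = (7 + 4)² = 11² = 121)
-6 + (-9*0)*K = -6 - 9*0*121 = -6 + 0*121 = -6 + 0 = -6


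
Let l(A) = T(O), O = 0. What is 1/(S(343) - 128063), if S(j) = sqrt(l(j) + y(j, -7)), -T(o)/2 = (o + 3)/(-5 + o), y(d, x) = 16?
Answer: -640315/82000659759 - sqrt(430)/82000659759 ≈ -7.8089e-6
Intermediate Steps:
T(o) = -2*(3 + o)/(-5 + o) (T(o) = -2*(o + 3)/(-5 + o) = -2*(3 + o)/(-5 + o))
l(A) = 6/5 (l(A) = 2*(-3 - 1*0)/(-5 + 0) = 2*(-3 + 0)/(-5) = 2*(-1/5)*(-3) = 6/5)
S(j) = sqrt(430)/5 (S(j) = sqrt(6/5 + 16) = sqrt(86/5) = sqrt(430)/5)
1/(S(343) - 128063) = 1/(sqrt(430)/5 - 128063) = 1/(-128063 + sqrt(430)/5)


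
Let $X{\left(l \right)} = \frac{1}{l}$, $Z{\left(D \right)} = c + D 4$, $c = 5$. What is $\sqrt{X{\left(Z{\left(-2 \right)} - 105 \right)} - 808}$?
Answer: $\frac{i \sqrt{261795}}{18} \approx 28.426 i$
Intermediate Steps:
$Z{\left(D \right)} = 5 + 4 D$ ($Z{\left(D \right)} = 5 + D 4 = 5 + 4 D$)
$\sqrt{X{\left(Z{\left(-2 \right)} - 105 \right)} - 808} = \sqrt{\frac{1}{\left(5 + 4 \left(-2\right)\right) - 105} - 808} = \sqrt{\frac{1}{\left(5 - 8\right) - 105} - 808} = \sqrt{\frac{1}{-3 - 105} - 808} = \sqrt{\frac{1}{-108} - 808} = \sqrt{- \frac{1}{108} - 808} = \sqrt{- \frac{87265}{108}} = \frac{i \sqrt{261795}}{18}$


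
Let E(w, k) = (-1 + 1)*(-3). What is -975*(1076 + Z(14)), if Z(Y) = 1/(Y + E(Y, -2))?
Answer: -14688375/14 ≈ -1.0492e+6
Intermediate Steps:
E(w, k) = 0 (E(w, k) = 0*(-3) = 0)
Z(Y) = 1/Y (Z(Y) = 1/(Y + 0) = 1/Y)
-975*(1076 + Z(14)) = -975*(1076 + 1/14) = -975*15065/14 = -14688375/14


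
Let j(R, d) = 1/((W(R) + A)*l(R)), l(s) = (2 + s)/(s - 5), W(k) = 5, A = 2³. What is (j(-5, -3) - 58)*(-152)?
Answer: 342304/39 ≈ 8777.0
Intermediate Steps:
A = 8
l(s) = (2 + s)/(-5 + s)
j(R, d) = (-5 + R)/(13*(2 + R)) (j(R, d) = 1/((5 + 8)*(((2 + R)/(-5 + R)))) = ((-5 + R)/(2 + R))/13 = (-5 + R)/(13*(2 + R)))
(j(-5, -3) - 58)*(-152) = ((-5 - 5)/(13*(2 - 5)) - 58)*(-152) = ((1/13)*(-10)/(-3) - 58)*(-152) = ((1/13)*(-⅓)*(-10) - 58)*(-152) = (10/39 - 58)*(-152) = -2252/39*(-152) = 342304/39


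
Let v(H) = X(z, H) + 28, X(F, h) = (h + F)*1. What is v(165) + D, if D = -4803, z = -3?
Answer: -4613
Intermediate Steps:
X(F, h) = F + h (X(F, h) = (F + h)*1 = F + h)
v(H) = 25 + H (v(H) = (-3 + H) + 28 = 25 + H)
v(165) + D = (25 + 165) - 4803 = 190 - 4803 = -4613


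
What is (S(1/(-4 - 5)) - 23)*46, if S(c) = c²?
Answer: -85652/81 ≈ -1057.4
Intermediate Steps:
(S(1/(-4 - 5)) - 23)*46 = ((1/(-4 - 5))² - 23)*46 = ((1/(-9))² - 23)*46 = ((-⅑)² - 23)*46 = (1/81 - 23)*46 = -1862/81*46 = -85652/81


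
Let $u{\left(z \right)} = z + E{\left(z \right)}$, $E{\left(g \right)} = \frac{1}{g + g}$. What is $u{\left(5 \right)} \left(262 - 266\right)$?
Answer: $- \frac{102}{5} \approx -20.4$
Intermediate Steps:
$E{\left(g \right)} = \frac{1}{2 g}$
$u{\left(z \right)} = z + \frac{1}{2 z}$
$u{\left(5 \right)} \left(262 - 266\right) = \left(5 + \frac{1}{2 \cdot 5}\right) \left(262 - 266\right) = \left(5 + \frac{1}{2} \cdot \frac{1}{5}\right) \left(-4\right) = \left(5 + \frac{1}{10}\right) \left(-4\right) = \frac{51}{10} \left(-4\right) = - \frac{102}{5}$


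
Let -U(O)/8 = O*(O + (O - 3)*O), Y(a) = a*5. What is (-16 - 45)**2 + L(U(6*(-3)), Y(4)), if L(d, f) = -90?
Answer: 3631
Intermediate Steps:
Y(a) = 5*a
U(O) = -8*O*(O + O*(-3 + O)) (U(O) = -8*O*(O + (O - 3)*O) = -8*O*(O + (-3 + O)*O) = -8*O*(O + O*(-3 + O)))
(-16 - 45)**2 + L(U(6*(-3)), Y(4)) = (-16 - 45)**2 - 90 = (-61)**2 - 90 = 3721 - 90 = 3631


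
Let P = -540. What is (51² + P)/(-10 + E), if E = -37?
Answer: -2061/47 ≈ -43.851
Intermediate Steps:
(51² + P)/(-10 + E) = (51² - 540)/(-10 - 37) = (2601 - 540)/(-47) = 2061*(-1/47) = -2061/47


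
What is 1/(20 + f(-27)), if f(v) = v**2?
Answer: 1/749 ≈ 0.0013351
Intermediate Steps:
1/(20 + f(-27)) = 1/(20 + (-27)**2) = 1/(20 + 729) = 1/749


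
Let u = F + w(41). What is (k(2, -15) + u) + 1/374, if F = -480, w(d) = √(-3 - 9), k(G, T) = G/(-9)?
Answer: -1616419/3366 + 2*I*√3 ≈ -480.22 + 3.4641*I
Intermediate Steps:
k(G, T) = -G/9 (k(G, T) = G*(-⅑) = -G/9)
w(d) = 2*I*√3 (w(d) = √(-12) = 2*I*√3)
u = -480 + 2*I*√3 ≈ -480.0 + 3.4641*I
(k(2, -15) + u) + 1/374 = (-⅑*2 + (-480 + 2*I*√3)) + 1/374 = (-2/9 + (-480 + 2*I*√3)) + 1/374 = (-4322/9 + 2*I*√3) + 1/374 = -1616419/3366 + 2*I*√3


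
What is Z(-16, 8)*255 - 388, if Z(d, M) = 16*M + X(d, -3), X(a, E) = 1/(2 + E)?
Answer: 31997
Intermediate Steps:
Z(d, M) = -1 + 16*M (Z(d, M) = 16*M + 1/(2 - 3) = 16*M + 1/(-1) = 16*M - 1 = -1 + 16*M)
Z(-16, 8)*255 - 388 = (-1 + 16*8)*255 - 388 = (-1 + 128)*255 - 388 = 127*255 - 388 = 32385 - 388 = 31997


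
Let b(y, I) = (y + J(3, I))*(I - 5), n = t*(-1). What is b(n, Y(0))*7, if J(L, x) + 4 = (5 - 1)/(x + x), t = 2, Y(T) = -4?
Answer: 819/2 ≈ 409.50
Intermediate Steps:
J(L, x) = -4 + 2/x (J(L, x) = -4 + (5 - 1)/(x + x) = -4 + 4/((2*x)) = -4 + 4*(1/(2*x)) = -4 + 2/x)
n = -2 (n = 2*(-1) = -2)
b(y, I) = (-5 + I)*(-4 + y + 2/I) (b(y, I) = (y + (-4 + 2/I))*(I - 5) = (-4 + y + 2/I)*(-5 + I) = (-5 + I)*(-4 + y + 2/I))
b(n, Y(0))*7 = (22 - 10/(-4) - 5*(-2) - 4*(-4) - 4*(-2))*7 = (22 - 10*(-¼) + 10 + 16 + 8)*7 = (22 + 5/2 + 10 + 16 + 8)*7 = (117/2)*7 = 819/2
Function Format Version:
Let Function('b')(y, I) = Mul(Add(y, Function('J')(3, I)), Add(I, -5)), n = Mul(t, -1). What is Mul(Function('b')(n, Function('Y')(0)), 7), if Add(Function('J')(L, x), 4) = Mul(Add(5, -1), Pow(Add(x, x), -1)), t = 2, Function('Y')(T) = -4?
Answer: Rational(819, 2) ≈ 409.50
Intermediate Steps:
Function('J')(L, x) = Add(-4, Mul(2, Pow(x, -1))) (Function('J')(L, x) = Add(-4, Mul(Add(5, -1), Pow(Add(x, x), -1))) = Add(-4, Mul(4, Pow(Mul(2, x), -1))) = Add(-4, Mul(4, Mul(Rational(1, 2), Pow(x, -1)))) = Add(-4, Mul(2, Pow(x, -1))))
n = -2 (n = Mul(2, -1) = -2)
Function('b')(y, I) = Mul(Add(-5, I), Add(-4, y, Mul(2, Pow(I, -1)))) (Function('b')(y, I) = Mul(Add(y, Add(-4, Mul(2, Pow(I, -1)))), Add(I, -5)) = Mul(Add(-4, y, Mul(2, Pow(I, -1))), Add(-5, I)) = Mul(Add(-5, I), Add(-4, y, Mul(2, Pow(I, -1)))))
Mul(Function('b')(n, Function('Y')(0)), 7) = Mul(Add(22, Mul(-10, Pow(-4, -1)), Mul(-5, -2), Mul(-4, -4), Mul(-4, -2)), 7) = Mul(Add(22, Mul(-10, Rational(-1, 4)), 10, 16, 8), 7) = Mul(Add(22, Rational(5, 2), 10, 16, 8), 7) = Mul(Rational(117, 2), 7) = Rational(819, 2)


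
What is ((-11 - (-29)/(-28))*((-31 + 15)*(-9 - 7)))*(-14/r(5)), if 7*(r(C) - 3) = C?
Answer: 150976/13 ≈ 11614.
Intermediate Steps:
r(C) = 3 + C/7
((-11 - (-29)/(-28))*((-31 + 15)*(-9 - 7)))*(-14/r(5)) = ((-11 - (-29)/(-28))*((-31 + 15)*(-9 - 7)))*(-14/(3 + (⅐)*5)) = ((-11 - (-29)*(-1)/28)*(-16*(-16)))*(-14/(3 + 5/7)) = ((-11 - 1*29/28)*256)*(-14/26/7) = ((-11 - 29/28)*256)*(-14*7/26) = -337/28*256*(-49/13) = -21568/7*(-49/13) = 150976/13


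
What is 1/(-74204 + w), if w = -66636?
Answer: -1/140840 ≈ -7.1003e-6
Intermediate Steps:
1/(-74204 + w) = 1/(-74204 - 66636) = 1/(-140840) = -1/140840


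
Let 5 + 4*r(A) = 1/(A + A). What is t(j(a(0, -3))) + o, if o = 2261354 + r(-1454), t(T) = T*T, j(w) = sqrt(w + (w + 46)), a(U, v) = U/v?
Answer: 26304590259/11632 ≈ 2.2614e+6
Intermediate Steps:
r(A) = -5/4 + 1/(8*A) (r(A) = -5/4 + 1/(4*(A + A)) = -5/4 + 1/(4*((2*A))) = -5/4 + (1/(2*A))/4 = -5/4 + 1/(8*A))
j(w) = sqrt(46 + 2*w) (j(w) = sqrt(w + (46 + w)) = sqrt(46 + 2*w))
t(T) = T**2
o = 26304055187/11632 (o = 2261354 + (1/8)*(1 - 10*(-1454))/(-1454) = 2261354 + (1/8)*(-1/1454)*(1 + 14540) = 2261354 + (1/8)*(-1/1454)*14541 = 2261354 - 14541/11632 = 26304055187/11632 ≈ 2.2614e+6)
t(j(a(0, -3))) + o = (sqrt(46 + 2*(0/(-3))))**2 + 26304055187/11632 = (sqrt(46 + 2*(0*(-1/3))))**2 + 26304055187/11632 = (sqrt(46 + 2*0))**2 + 26304055187/11632 = (sqrt(46 + 0))**2 + 26304055187/11632 = (sqrt(46))**2 + 26304055187/11632 = 46 + 26304055187/11632 = 26304590259/11632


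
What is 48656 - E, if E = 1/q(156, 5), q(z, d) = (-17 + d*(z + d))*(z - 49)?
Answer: 4102479295/84316 ≈ 48656.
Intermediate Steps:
q(z, d) = (-49 + z)*(-17 + d*(d + z)) (q(z, d) = (-17 + d*(d + z))*(-49 + z) = (-49 + z)*(-17 + d*(d + z)))
E = 1/84316 (E = 1/(833 - 49*5**2 - 17*156 + 5*156**2 + 156*5**2 - 49*5*156) = 1/(833 - 49*25 - 2652 + 5*24336 + 156*25 - 38220) = 1/(833 - 1225 - 2652 + 121680 + 3900 - 38220) = 1/84316 ≈ 1.1860e-5)
48656 - E = 48656 - 1*1/84316 = 48656 - 1/84316 = 4102479295/84316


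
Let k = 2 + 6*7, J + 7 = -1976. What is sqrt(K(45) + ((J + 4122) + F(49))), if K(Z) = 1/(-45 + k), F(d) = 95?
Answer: sqrt(2233) ≈ 47.255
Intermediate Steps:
J = -1983 (J = -7 - 1976 = -1983)
k = 44 (k = 2 + 42 = 44)
K(Z) = -1 (K(Z) = 1/(-45 + 44) = 1/(-1) = -1)
sqrt(K(45) + ((J + 4122) + F(49))) = sqrt(-1 + ((-1983 + 4122) + 95)) = sqrt(-1 + (2139 + 95)) = sqrt(-1 + 2234) = sqrt(2233)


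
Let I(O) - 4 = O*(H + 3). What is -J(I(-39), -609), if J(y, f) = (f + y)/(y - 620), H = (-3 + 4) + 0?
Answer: -761/772 ≈ -0.98575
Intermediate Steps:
H = 1 (H = 1 + 0 = 1)
I(O) = 4 + 4*O (I(O) = 4 + O*(1 + 3) = 4 + O*4 = 4 + 4*O)
J(y, f) = (f + y)/(-620 + y)
-J(I(-39), -609) = -(-609 + (4 + 4*(-39)))/(-620 + (4 + 4*(-39))) = -(-609 + (4 - 156))/(-620 + (4 - 156)) = -(-609 - 152)/(-620 - 152) = -(-761)/(-772) = -(-1)*(-761)/772 = -1*761/772 = -761/772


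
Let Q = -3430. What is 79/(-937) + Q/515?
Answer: -650919/96511 ≈ -6.7445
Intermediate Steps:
79/(-937) + Q/515 = 79/(-937) - 3430/515 = 79*(-1/937) - 3430*1/515 = -79/937 - 686/103 = -650919/96511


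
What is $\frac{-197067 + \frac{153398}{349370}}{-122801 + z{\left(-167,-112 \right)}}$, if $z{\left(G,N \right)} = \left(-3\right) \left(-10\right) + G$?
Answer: $\frac{2458898014}{1533958895} \approx 1.603$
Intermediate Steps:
$z{\left(G,N \right)} = 30 + G$
$\frac{-197067 + \frac{153398}{349370}}{-122801 + z{\left(-167,-112 \right)}} = \frac{-197067 + \frac{153398}{349370}}{-122801 + \left(30 - 167\right)} = \frac{-197067 + 153398 \cdot \frac{1}{349370}}{-122801 - 137} = \frac{-197067 + \frac{10957}{24955}}{-122938} = \left(- \frac{4917796028}{24955}\right) \left(- \frac{1}{122938}\right) = \frac{2458898014}{1533958895}$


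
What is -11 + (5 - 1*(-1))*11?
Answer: 55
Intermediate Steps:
-11 + (5 - 1*(-1))*11 = -11 + (5 + 1)*11 = -11 + 6*11 = -11 + 66 = 55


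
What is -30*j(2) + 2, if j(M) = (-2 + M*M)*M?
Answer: -118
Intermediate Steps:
j(M) = M*(-2 + M²) (j(M) = (-2 + M²)*M = M*(-2 + M²))
-30*j(2) + 2 = -60*(-2 + 2²) + 2 = -60*(-2 + 4) + 2 = -60*2 + 2 = -30*4 + 2 = -120 + 2 = -118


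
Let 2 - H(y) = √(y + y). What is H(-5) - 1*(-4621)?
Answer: 4623 - I*√10 ≈ 4623.0 - 3.1623*I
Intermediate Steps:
H(y) = 2 - √2*√y (H(y) = 2 - √(y + y) = 2 - √(2*y) = 2 - √2*√y)
H(-5) - 1*(-4621) = (2 - √2*√(-5)) - 1*(-4621) = (2 - √2*I*√5) + 4621 = (2 - I*√10) + 4621 = 4623 - I*√10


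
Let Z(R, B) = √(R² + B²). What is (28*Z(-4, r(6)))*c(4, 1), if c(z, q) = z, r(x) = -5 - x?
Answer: 112*√137 ≈ 1310.9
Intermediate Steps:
Z(R, B) = √(B² + R²)
(28*Z(-4, r(6)))*c(4, 1) = (28*√((-5 - 1*6)² + (-4)²))*4 = (28*√((-5 - 6)² + 16))*4 = (28*√((-11)² + 16))*4 = (28*√(121 + 16))*4 = (28*√137)*4 = 112*√137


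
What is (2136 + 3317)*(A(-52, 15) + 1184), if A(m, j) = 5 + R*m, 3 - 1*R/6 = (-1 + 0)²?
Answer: 3080945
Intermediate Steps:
R = 12 (R = 18 - 6*(-1 + 0)² = 18 - 6*(-1)² = 18 - 6*1 = 18 - 6 = 12)
A(m, j) = 5 + 12*m
(2136 + 3317)*(A(-52, 15) + 1184) = (2136 + 3317)*((5 + 12*(-52)) + 1184) = 5453*((5 - 624) + 1184) = 5453*(-619 + 1184) = 5453*565 = 3080945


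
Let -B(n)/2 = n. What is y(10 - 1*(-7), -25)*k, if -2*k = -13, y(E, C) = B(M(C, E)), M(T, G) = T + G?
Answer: 104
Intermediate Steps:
M(T, G) = G + T
B(n) = -2*n
y(E, C) = -2*C - 2*E (y(E, C) = -2*(E + C) = -2*(C + E) = -2*C - 2*E)
k = 13/2 (k = -½*(-13) = 13/2 ≈ 6.5000)
y(10 - 1*(-7), -25)*k = (-2*(-25) - 2*(10 - 1*(-7)))*(13/2) = (50 - 2*(10 + 7))*(13/2) = (50 - 2*17)*(13/2) = (50 - 34)*(13/2) = 16*(13/2) = 104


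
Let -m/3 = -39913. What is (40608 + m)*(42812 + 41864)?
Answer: 13577542572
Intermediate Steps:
m = 119739 (m = -3*(-39913) = 119739)
(40608 + m)*(42812 + 41864) = (40608 + 119739)*(42812 + 41864) = 160347*84676 = 13577542572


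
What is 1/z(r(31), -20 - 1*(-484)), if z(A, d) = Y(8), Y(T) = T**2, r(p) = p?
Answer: 1/64 ≈ 0.015625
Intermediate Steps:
z(A, d) = 64 (z(A, d) = 8**2 = 64)
1/z(r(31), -20 - 1*(-484)) = 1/64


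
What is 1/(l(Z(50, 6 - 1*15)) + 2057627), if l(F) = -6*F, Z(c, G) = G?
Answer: 1/2057681 ≈ 4.8598e-7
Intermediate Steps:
1/(l(Z(50, 6 - 1*15)) + 2057627) = 1/(-6*(6 - 1*15) + 2057627) = 1/(-6*(6 - 15) + 2057627) = 1/(-6*(-9) + 2057627) = 1/(54 + 2057627) = 1/2057681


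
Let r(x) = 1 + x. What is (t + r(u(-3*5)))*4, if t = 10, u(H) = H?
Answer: -16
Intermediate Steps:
(t + r(u(-3*5)))*4 = (10 + (1 - 3*5))*4 = (10 + (1 - 15))*4 = (10 - 14)*4 = -4*4 = -16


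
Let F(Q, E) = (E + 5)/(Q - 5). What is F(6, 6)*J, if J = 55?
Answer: 605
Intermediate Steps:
F(Q, E) = (5 + E)/(-5 + Q)
F(6, 6)*J = ((5 + 6)/(-5 + 6))*55 = (11/1)*55 = (1*11)*55 = 11*55 = 605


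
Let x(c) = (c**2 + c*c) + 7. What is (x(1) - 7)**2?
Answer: 4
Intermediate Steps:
x(c) = 7 + 2*c**2 (x(c) = (c**2 + c**2) + 7 = 2*c**2 + 7 = 7 + 2*c**2)
(x(1) - 7)**2 = ((7 + 2*1**2) - 7)**2 = ((7 + 2*1) - 7)**2 = ((7 + 2) - 7)**2 = (9 - 7)**2 = 2**2 = 4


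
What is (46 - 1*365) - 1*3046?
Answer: -3365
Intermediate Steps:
(46 - 1*365) - 1*3046 = (46 - 365) - 3046 = -319 - 3046 = -3365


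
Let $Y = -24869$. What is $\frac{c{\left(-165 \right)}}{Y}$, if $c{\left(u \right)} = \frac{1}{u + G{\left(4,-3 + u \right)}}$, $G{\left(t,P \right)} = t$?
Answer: $\frac{1}{4003909} \approx 2.4976 \cdot 10^{-7}$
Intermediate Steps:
$c{\left(u \right)} = \frac{1}{4 + u}$ ($c{\left(u \right)} = \frac{1}{u + 4} = \frac{1}{4 + u}$)
$\frac{c{\left(-165 \right)}}{Y} = \frac{1}{\left(4 - 165\right) \left(-24869\right)} = \frac{1}{-161} \left(- \frac{1}{24869}\right) = \left(- \frac{1}{161}\right) \left(- \frac{1}{24869}\right) = \frac{1}{4003909}$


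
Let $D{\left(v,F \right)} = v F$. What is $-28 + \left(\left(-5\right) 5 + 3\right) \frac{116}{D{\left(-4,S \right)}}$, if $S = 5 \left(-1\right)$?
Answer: $- \frac{778}{5} \approx -155.6$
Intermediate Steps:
$S = -5$
$D{\left(v,F \right)} = F v$
$-28 + \left(\left(-5\right) 5 + 3\right) \frac{116}{D{\left(-4,S \right)}} = -28 + \left(\left(-5\right) 5 + 3\right) \frac{116}{\left(-5\right) \left(-4\right)} = -28 + \left(-25 + 3\right) \frac{116}{20} = -28 - 22 \cdot 116 \cdot \frac{1}{20} = -28 - \frac{638}{5} = - \frac{778}{5}$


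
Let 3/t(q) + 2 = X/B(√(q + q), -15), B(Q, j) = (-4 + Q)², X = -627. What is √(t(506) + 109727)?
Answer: √(294394457 - 3511216*√253)/√(2683 - 32*√253) ≈ 331.25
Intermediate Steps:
t(q) = 3/(-2 - 627/(-4 + √2*√q)²) (t(q) = 3/(-2 - 627/(-4 + √(q + q))²) = 3/(-2 - 627/(-4 + √(2*q))²) = 3/(-2 - 627/(-4 + √2*√q)²))
√(t(506) + 109727) = √(-3*(-4 + √2*√506)²/(627 + 2*(-4 + √2*√506)²) + 109727) = √(-3*(-4 + 2*√253)²/(627 + 2*(-4 + 2*√253)²) + 109727) = √(109727 - 3*(-4 + 2*√253)²/(627 + 2*(-4 + 2*√253)²))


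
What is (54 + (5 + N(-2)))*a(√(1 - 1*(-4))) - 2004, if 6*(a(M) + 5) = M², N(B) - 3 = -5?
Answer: -4483/2 ≈ -2241.5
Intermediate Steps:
N(B) = -2 (N(B) = 3 - 5 = -2)
a(M) = -5 + M²/6
(54 + (5 + N(-2)))*a(√(1 - 1*(-4))) - 2004 = (54 + (5 - 2))*(-5 + (√(1 - 1*(-4)))²/6) - 2004 = (54 + 3)*(-5 + (√(1 + 4))²/6) - 2004 = 57*(-5 + (√5)²/6) - 2004 = 57*(-5 + (⅙)*5) - 2004 = 57*(-5 + ⅚) - 2004 = 57*(-25/6) - 2004 = -475/2 - 2004 = -4483/2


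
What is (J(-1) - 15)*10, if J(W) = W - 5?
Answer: -210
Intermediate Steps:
J(W) = -5 + W
(J(-1) - 15)*10 = ((-5 - 1) - 15)*10 = (-6 - 15)*10 = -21*10 = -210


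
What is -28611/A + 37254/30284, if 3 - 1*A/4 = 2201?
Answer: 298498173/66564232 ≈ 4.4844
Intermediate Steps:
A = -8792 (A = 12 - 4*2201 = 12 - 8804 = -8792)
-28611/A + 37254/30284 = -28611/(-8792) + 37254/30284 = -28611*(-1/8792) + 37254*(1/30284) = 28611/8792 + 18627/15142 = 298498173/66564232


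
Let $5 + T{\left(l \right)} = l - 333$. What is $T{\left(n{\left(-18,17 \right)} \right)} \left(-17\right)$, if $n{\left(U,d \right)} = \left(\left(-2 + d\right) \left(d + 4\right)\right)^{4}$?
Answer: $-167375204879$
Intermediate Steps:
$n{\left(U,d \right)} = \left(-2 + d\right)^{4} \left(4 + d\right)^{4}$ ($n{\left(U,d \right)} = \left(\left(-2 + d\right) \left(4 + d\right)\right)^{4} = \left(-2 + d\right)^{4} \left(4 + d\right)^{4}$)
$T{\left(l \right)} = -338 + l$ ($T{\left(l \right)} = -5 + \left(l - 333\right) = -5 + \left(-333 + l\right) = -338 + l$)
$T{\left(n{\left(-18,17 \right)} \right)} \left(-17\right) = \left(-338 + \left(-2 + 17\right)^{4} \left(4 + 17\right)^{4}\right) \left(-17\right) = \left(-338 + 15^{4} \cdot 21^{4}\right) \left(-17\right) = \left(-338 + 50625 \cdot 194481\right) \left(-17\right) = \left(-338 + 9845600625\right) \left(-17\right) = 9845600287 \left(-17\right) = -167375204879$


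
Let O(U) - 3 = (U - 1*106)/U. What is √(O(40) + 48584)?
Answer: √4858535/10 ≈ 220.42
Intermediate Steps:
O(U) = 3 + (-106 + U)/U (O(U) = 3 + (U - 1*106)/U = 3 + (U - 106)/U = 3 + (-106 + U)/U)
√(O(40) + 48584) = √((4 - 106/40) + 48584) = √((4 - 106*1/40) + 48584) = √((4 - 53/20) + 48584) = √(27/20 + 48584) = √(971707/20) = √4858535/10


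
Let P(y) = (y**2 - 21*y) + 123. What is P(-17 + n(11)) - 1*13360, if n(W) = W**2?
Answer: -4605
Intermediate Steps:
P(y) = 123 + y**2 - 21*y
P(-17 + n(11)) - 1*13360 = (123 + (-17 + 11**2)**2 - 21*(-17 + 11**2)) - 1*13360 = (123 + (-17 + 121)**2 - 21*(-17 + 121)) - 13360 = (123 + 104**2 - 21*104) - 13360 = (123 + 10816 - 2184) - 13360 = 8755 - 13360 = -4605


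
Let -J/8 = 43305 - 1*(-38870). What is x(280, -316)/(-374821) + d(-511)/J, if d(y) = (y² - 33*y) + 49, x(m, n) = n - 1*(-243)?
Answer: -104164616893/246407325400 ≈ -0.42273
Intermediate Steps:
J = -657400 (J = -8*(43305 - 1*(-38870)) = -8*(43305 + 38870) = -8*82175 = -657400)
x(m, n) = 243 + n (x(m, n) = n + 243 = 243 + n)
d(y) = 49 + y² - 33*y
x(280, -316)/(-374821) + d(-511)/J = (243 - 316)/(-374821) + (49 + (-511)² - 33*(-511))/(-657400) = -73*(-1/374821) + (49 + 261121 + 16863)*(-1/657400) = 73/374821 + 278033*(-1/657400) = 73/374821 - 278033/657400 = -104164616893/246407325400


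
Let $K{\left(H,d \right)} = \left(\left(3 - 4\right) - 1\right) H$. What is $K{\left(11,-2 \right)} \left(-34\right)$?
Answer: $748$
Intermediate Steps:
$K{\left(H,d \right)} = - 2 H$ ($K{\left(H,d \right)} = \left(-1 - 1\right) H = - 2 H$)
$K{\left(11,-2 \right)} \left(-34\right) = \left(-2\right) 11 \left(-34\right) = \left(-22\right) \left(-34\right) = 748$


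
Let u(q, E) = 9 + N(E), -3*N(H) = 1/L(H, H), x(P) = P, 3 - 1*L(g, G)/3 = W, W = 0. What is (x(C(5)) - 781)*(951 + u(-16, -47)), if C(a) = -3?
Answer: -20320496/27 ≈ -7.5261e+5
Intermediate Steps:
L(g, G) = 9 (L(g, G) = 9 - 3*0 = 9 + 0 = 9)
N(H) = -1/27 (N(H) = -1/3/9 = -1/3*1/9 = -1/27)
u(q, E) = 242/27 (u(q, E) = 9 - 1/27 = 242/27)
(x(C(5)) - 781)*(951 + u(-16, -47)) = (-3 - 781)*(951 + 242/27) = -784*25919/27 = -20320496/27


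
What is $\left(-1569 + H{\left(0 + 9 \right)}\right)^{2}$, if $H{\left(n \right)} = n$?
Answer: $2433600$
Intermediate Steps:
$\left(-1569 + H{\left(0 + 9 \right)}\right)^{2} = \left(-1569 + \left(0 + 9\right)\right)^{2} = \left(-1569 + 9\right)^{2} = \left(-1560\right)^{2} = 2433600$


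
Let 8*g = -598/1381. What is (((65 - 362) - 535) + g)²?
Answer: 21125670335289/30514576 ≈ 6.9231e+5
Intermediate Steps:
g = -299/5524 (g = (-598/1381)/8 = (-598*1/1381)/8 = (⅛)*(-598/1381) = -299/5524 ≈ -0.054127)
(((65 - 362) - 535) + g)² = (((65 - 362) - 535) - 299/5524)² = ((-297 - 535) - 299/5524)² = (-832 - 299/5524)² = (-4596267/5524)² = 21125670335289/30514576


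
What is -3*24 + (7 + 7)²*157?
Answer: 30700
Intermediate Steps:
-3*24 + (7 + 7)²*157 = -72 + 14²*157 = -72 + 196*157 = -72 + 30772 = 30700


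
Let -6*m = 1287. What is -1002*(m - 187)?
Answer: 402303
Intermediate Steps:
m = -429/2 (m = -⅙*1287 = -429/2 ≈ -214.50)
-1002*(m - 187) = -1002*(-429/2 - 187) = -1002*(-803/2) = 402303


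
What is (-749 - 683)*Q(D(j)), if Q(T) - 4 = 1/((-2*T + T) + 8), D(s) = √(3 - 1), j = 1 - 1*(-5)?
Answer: -183296/31 - 716*√2/31 ≈ -5945.4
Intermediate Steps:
j = 6 (j = 1 + 5 = 6)
D(s) = √2
Q(T) = 4 + 1/(8 - T) (Q(T) = 4 + 1/((-2*T + T) + 8) = 4 + 1/(-T + 8) = 4 + 1/(8 - T))
(-749 - 683)*Q(D(j)) = (-749 - 683)*((-33 + 4*√2)/(-8 + √2)) = -1432*(-33 + 4*√2)/(-8 + √2)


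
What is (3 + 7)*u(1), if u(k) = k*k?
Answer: 10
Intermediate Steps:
u(k) = k²
(3 + 7)*u(1) = (3 + 7)*1² = 10*1 = 10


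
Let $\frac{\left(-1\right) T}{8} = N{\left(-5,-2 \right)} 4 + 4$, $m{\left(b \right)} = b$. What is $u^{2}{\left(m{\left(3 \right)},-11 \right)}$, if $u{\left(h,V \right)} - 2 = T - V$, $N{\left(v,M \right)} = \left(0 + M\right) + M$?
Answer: $11881$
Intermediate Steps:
$N{\left(v,M \right)} = 2 M$ ($N{\left(v,M \right)} = M + M = 2 M$)
$T = 96$ ($T = - 8 \left(2 \left(-2\right) 4 + 4\right) = - 8 \left(\left(-4\right) 4 + 4\right) = - 8 \left(-16 + 4\right) = \left(-8\right) \left(-12\right) = 96$)
$u{\left(h,V \right)} = 98 - V$ ($u{\left(h,V \right)} = 2 - \left(-96 + V\right) = 98 - V$)
$u^{2}{\left(m{\left(3 \right)},-11 \right)} = \left(98 - -11\right)^{2} = \left(98 + 11\right)^{2} = 109^{2} = 11881$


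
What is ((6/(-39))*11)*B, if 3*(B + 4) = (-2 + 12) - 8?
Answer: 220/39 ≈ 5.6410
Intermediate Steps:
B = -10/3 (B = -4 + ((-2 + 12) - 8)/3 = -4 + (10 - 8)/3 = -4 + (⅓)*2 = -4 + ⅔ = -10/3 ≈ -3.3333)
((6/(-39))*11)*B = ((6/(-39))*11)*(-10/3) = ((6*(-1/39))*11)*(-10/3) = -2/13*11*(-10/3) = -22/13*(-10/3) = 220/39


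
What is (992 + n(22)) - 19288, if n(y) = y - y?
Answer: -18296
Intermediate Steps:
n(y) = 0
(992 + n(22)) - 19288 = (992 + 0) - 19288 = 992 - 19288 = -18296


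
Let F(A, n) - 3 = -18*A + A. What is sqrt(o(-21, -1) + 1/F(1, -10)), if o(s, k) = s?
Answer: I*sqrt(4130)/14 ≈ 4.5904*I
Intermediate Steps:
F(A, n) = 3 - 17*A (F(A, n) = 3 + (-18*A + A) = 3 - 17*A)
sqrt(o(-21, -1) + 1/F(1, -10)) = sqrt(-21 + 1/(3 - 17*1)) = sqrt(-21 + 1/(3 - 17)) = sqrt(-21 + 1/(-14)) = sqrt(-21 - 1/14) = sqrt(-295/14) = I*sqrt(4130)/14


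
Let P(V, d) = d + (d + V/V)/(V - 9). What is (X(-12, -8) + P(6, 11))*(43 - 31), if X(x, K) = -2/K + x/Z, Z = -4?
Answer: 123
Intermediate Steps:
P(V, d) = d + (1 + d)/(-9 + V) (P(V, d) = d + (d + 1)/(-9 + V) = d + (1 + d)/(-9 + V))
X(x, K) = -2/K - x/4 (X(x, K) = -2/K + x/(-4) = -2/K + x*(-¼) = -2/K - x/4)
(X(-12, -8) + P(6, 11))*(43 - 31) = ((-2/(-8) - ¼*(-12)) + (1 - 8*11 + 6*11)/(-9 + 6))*(43 - 31) = ((-2*(-⅛) + 3) + (1 - 88 + 66)/(-3))*12 = ((¼ + 3) - ⅓*(-21))*12 = (13/4 + 7)*12 = (41/4)*12 = 123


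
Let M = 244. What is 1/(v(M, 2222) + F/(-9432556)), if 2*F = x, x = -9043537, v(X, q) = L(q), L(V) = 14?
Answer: 608552/8811455 ≈ 0.069064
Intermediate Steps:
v(X, q) = 14
F = -9043537/2 (F = (½)*(-9043537) = -9043537/2 ≈ -4.5218e+6)
1/(v(M, 2222) + F/(-9432556)) = 1/(14 - 9043537/2/(-9432556)) = 1/(14 - 9043537/2*(-1/9432556)) = 1/(14 + 291727/608552) = 1/(8811455/608552) = 608552/8811455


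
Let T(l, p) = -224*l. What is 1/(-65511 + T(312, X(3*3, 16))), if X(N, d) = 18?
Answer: -1/135399 ≈ -7.3856e-6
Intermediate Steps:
1/(-65511 + T(312, X(3*3, 16))) = 1/(-65511 - 224*312) = 1/(-65511 - 69888) = 1/(-135399) = -1/135399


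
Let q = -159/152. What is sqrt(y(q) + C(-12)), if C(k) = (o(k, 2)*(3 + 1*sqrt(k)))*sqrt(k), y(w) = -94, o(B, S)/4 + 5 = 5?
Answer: I*sqrt(94) ≈ 9.6954*I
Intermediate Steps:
q = -159/152 (q = -159*1/152 = -159/152 ≈ -1.0461)
o(B, S) = 0 (o(B, S) = -20 + 4*5 = -20 + 20 = 0)
C(k) = 0 (C(k) = (0*(3 + 1*sqrt(k)))*sqrt(k) = (0*(3 + sqrt(k)))*sqrt(k) = 0*sqrt(k) = 0)
sqrt(y(q) + C(-12)) = sqrt(-94 + 0) = sqrt(-94) = I*sqrt(94)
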